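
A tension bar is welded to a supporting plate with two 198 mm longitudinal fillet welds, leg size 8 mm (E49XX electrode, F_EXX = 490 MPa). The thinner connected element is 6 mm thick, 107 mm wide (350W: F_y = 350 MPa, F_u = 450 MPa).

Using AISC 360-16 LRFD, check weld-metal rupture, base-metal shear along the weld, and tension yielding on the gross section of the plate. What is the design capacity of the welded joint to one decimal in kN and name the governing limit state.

Weld metal: throat = 0.707×8 = 5.656 mm, L = 2×198 = 396 mm. φR_n = 0.75 × 0.6 × 490 × 5.656 × 396 = 493.9 kN.
Base metal shear (6 mm plate): yield φR_n = 1.0×0.6×350×6×396 = 499.0 kN; rupture φR_n = 0.75×0.6×450×6×396 = 481.1 kN; take 481.1 kN (rupture).
Tension yield (gross): A_g = 107×6 = 642 mm². φR_n = 0.90 × 350 × 642 = 202.2 kN.
Governing: min(493.9, 481.1, 202.2) = 202.2 kN → gross-section yield.

202.2 kN (gross-section yield governs)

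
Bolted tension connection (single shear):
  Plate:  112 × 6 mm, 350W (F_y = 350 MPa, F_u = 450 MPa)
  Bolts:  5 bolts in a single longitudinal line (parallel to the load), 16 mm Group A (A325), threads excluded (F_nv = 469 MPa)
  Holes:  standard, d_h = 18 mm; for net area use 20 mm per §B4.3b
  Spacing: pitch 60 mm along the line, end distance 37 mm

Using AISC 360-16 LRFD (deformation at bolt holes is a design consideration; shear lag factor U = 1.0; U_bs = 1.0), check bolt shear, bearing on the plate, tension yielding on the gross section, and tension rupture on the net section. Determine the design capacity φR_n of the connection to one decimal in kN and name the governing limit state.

186.3 kN (net-section rupture governs)

Bolt shear: A_b = π(16)²/4 = 201.06 mm². φR_n = 0.75 × 469 × 201.06 × 5 × 1 = 353.6 kN.
Bearing (6 mm plate, F_u = 450 MPa): end bolts L_c = 37 − 18/2 = 28, R_n = min(1.2×28×6×450, 2.4×16×6×450) = 90.72 kN/bolt; interior L_c = 60 − 18 = 42, R_n = 103.68 kN/bolt. φR_n = 0.75 × (1×90.72 + 4×103.68) = 379.1 kN.
Tension yield (gross): A_g = 112×6 = 672 mm². φR_n = 0.90 × 350 × 672 = 211.7 kN.
Tension rupture (net): A_n = (112 − 1×20)×6 = 552 mm² (U = 1.0, A_e = A_n). φR_n = 0.75 × 450 × 552 = 186.3 kN.
Governing: min(353.6, 379.1, 211.7, 186.3) = 186.3 kN → net-section rupture.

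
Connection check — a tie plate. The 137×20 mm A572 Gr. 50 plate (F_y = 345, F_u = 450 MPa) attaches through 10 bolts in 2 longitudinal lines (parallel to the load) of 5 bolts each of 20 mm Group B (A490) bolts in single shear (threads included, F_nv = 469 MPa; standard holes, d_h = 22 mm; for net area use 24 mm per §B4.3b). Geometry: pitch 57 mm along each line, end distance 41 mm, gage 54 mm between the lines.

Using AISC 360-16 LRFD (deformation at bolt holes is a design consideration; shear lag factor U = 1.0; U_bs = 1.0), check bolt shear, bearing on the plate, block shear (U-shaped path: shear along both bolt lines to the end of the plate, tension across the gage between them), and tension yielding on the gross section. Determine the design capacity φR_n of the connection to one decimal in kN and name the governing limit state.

Bolt shear: A_b = π(20)²/4 = 314.16 mm². φR_n = 0.75 × 469 × 314.16 × 10 × 1 = 1105.1 kN.
Bearing (20 mm plate, F_u = 450 MPa): end bolts L_c = 41 − 22/2 = 30, R_n = min(1.2×30×20×450, 2.4×20×20×450) = 324 kN/bolt; interior L_c = 57 − 22 = 35, R_n = 378 kN/bolt. φR_n = 0.75 × (2×324 + 8×378) = 2754.0 kN.
Block shear: shear path 2×[41+4×57] = 2×269 mm, A_gv = 10760, A_nv = 2×(269 − 4.5×24)×20 = 6440 mm²; tension across gage: (54 − 1×24)×20 = 600 mm². R_n = min(0.6×450×6440, 0.6×345×10760) + 1.0×450×600 = min(1738.8, 2227.3) + 270 = 2008.8 kN. φR_n = 0.75 × 2008.8 = 1506.6 kN.
Tension yield (gross): A_g = 137×20 = 2740 mm². φR_n = 0.90 × 345 × 2740 = 850.8 kN.
Governing: min(1105.1, 2754.0, 1506.6, 850.8) = 850.8 kN → gross-section yield.

850.8 kN (gross-section yield governs)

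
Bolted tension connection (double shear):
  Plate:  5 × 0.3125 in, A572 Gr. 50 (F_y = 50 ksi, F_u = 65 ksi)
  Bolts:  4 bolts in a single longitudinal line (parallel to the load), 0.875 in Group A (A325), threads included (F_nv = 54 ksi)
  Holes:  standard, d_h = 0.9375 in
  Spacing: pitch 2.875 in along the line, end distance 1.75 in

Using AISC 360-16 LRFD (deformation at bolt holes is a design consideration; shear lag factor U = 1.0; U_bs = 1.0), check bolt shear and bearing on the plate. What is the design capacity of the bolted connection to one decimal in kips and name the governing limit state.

119.4 kips (bearing governs)

Bolt shear: A_b = π(0.875)²/4 = 0.60132 in². φR_n = 0.75 × 54 × 0.60132 × 4 × 2 = 194.8 kips.
Bearing (0.3125 in plate, F_u = 65 ksi): end bolts L_c = 1.75 − 0.9375/2 = 1.28125, R_n = min(1.2×1.28125×0.3125×65, 2.4×0.875×0.3125×65) = 31.23 kips/bolt; interior L_c = 2.875 − 0.9375 = 1.9375, R_n = 42.656 kips/bolt. φR_n = 0.75 × (1×31.23 + 3×42.656) = 119.4 kips.
Governing: min(194.8, 119.4) = 119.4 kips → bearing.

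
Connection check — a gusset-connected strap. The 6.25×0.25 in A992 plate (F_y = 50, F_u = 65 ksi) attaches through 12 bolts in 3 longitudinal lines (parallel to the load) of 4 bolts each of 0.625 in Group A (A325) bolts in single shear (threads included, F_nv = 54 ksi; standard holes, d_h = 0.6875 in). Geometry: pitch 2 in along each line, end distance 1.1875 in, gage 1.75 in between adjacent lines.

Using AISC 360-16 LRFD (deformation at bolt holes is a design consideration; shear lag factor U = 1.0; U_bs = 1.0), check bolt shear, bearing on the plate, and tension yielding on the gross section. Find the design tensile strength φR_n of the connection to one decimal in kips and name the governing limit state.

70.3 kips (gross-section yield governs)

Bolt shear: A_b = π(0.625)²/4 = 0.3068 in². φR_n = 0.75 × 54 × 0.3068 × 12 × 1 = 149.1 kips.
Bearing (0.25 in plate, F_u = 65 ksi): end bolts L_c = 1.1875 − 0.6875/2 = 0.84375, R_n = min(1.2×0.84375×0.25×65, 2.4×0.625×0.25×65) = 16.453 kips/bolt; interior L_c = 2 − 0.6875 = 1.3125, R_n = 24.375 kips/bolt. φR_n = 0.75 × (3×16.453 + 9×24.375) = 201.6 kips.
Tension yield (gross): A_g = 6.25×0.25 = 1.5625 in². φR_n = 0.90 × 50 × 1.5625 = 70.3 kips.
Governing: min(149.1, 201.6, 70.3) = 70.3 kips → gross-section yield.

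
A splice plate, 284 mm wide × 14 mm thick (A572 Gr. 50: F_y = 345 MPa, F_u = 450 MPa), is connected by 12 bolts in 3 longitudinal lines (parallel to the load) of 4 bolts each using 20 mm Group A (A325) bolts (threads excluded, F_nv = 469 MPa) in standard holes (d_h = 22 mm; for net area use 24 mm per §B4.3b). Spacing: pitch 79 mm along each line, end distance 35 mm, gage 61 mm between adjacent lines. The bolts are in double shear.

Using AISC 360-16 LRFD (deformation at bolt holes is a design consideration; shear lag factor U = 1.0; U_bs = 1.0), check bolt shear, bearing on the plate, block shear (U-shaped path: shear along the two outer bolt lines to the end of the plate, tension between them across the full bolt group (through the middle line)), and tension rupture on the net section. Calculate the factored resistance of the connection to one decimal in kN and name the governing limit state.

1001.7 kN (net-section rupture governs)

Bolt shear: A_b = π(20)²/4 = 314.16 mm². φR_n = 0.75 × 469 × 314.16 × 12 × 2 = 2652.1 kN.
Bearing (14 mm plate, F_u = 450 MPa): end bolts L_c = 35 − 22/2 = 24, R_n = min(1.2×24×14×450, 2.4×20×14×450) = 181.44 kN/bolt; interior L_c = 79 − 22 = 57, R_n = 302.4 kN/bolt. φR_n = 0.75 × (3×181.44 + 9×302.4) = 2449.4 kN.
Block shear: shear path 2×[35+3×79] = 2×272 mm, A_gv = 7616, A_nv = 2×(272 − 3.5×24)×14 = 5264 mm²; tension across gage: (122 − 2×24)×14 = 1036 mm². R_n = min(0.6×450×5264, 0.6×345×7616) + 1.0×450×1036 = min(1421.3, 1576.5) + 466.2 = 1887.5 kN. φR_n = 0.75 × 1887.5 = 1415.6 kN.
Tension rupture (net): A_n = (284 − 3×24)×14 = 2968 mm² (U = 1.0, A_e = A_n). φR_n = 0.75 × 450 × 2968 = 1001.7 kN.
Governing: min(2652.1, 2449.4, 1415.6, 1001.7) = 1001.7 kN → net-section rupture.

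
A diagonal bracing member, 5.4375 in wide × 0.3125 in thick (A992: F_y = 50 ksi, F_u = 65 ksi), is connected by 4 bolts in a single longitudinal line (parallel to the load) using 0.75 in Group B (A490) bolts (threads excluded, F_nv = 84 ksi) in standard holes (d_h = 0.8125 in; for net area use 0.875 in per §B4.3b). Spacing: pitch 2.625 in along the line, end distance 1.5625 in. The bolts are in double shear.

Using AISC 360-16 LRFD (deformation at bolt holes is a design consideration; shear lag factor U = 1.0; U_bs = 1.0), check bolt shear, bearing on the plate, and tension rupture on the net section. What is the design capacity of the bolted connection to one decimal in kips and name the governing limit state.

69.5 kips (net-section rupture governs)

Bolt shear: A_b = π(0.75)²/4 = 0.44179 in². φR_n = 0.75 × 84 × 0.44179 × 4 × 2 = 222.7 kips.
Bearing (0.3125 in plate, F_u = 65 ksi): end bolts L_c = 1.5625 − 0.8125/2 = 1.15625, R_n = min(1.2×1.15625×0.3125×65, 2.4×0.75×0.3125×65) = 28.184 kips/bolt; interior L_c = 2.625 − 0.8125 = 1.8125, R_n = 36.563 kips/bolt. φR_n = 0.75 × (1×28.184 + 3×36.563) = 103.4 kips.
Tension rupture (net): A_n = (5.4375 − 1×0.875)×0.3125 = 1.4258 in² (U = 1.0, A_e = A_n). φR_n = 0.75 × 65 × 1.4258 = 69.5 kips.
Governing: min(222.7, 103.4, 69.5) = 69.5 kips → net-section rupture.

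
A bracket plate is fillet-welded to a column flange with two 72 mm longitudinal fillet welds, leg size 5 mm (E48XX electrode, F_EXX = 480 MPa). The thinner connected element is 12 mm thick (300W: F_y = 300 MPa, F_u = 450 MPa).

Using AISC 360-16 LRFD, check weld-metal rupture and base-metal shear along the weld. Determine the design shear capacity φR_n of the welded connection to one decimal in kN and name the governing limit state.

110.0 kN (weld metal governs)

Weld metal: throat = 0.707×5 = 3.535 mm, L = 2×72 = 144 mm. φR_n = 0.75 × 0.6 × 480 × 3.535 × 144 = 110.0 kN.
Base metal shear (12 mm plate): yield φR_n = 1.0×0.6×300×12×144 = 311.0 kN; rupture φR_n = 0.75×0.6×450×12×144 = 349.9 kN; take 311.0 kN (yield).
Governing: min(110.0, 311.0) = 110.0 kN → weld metal.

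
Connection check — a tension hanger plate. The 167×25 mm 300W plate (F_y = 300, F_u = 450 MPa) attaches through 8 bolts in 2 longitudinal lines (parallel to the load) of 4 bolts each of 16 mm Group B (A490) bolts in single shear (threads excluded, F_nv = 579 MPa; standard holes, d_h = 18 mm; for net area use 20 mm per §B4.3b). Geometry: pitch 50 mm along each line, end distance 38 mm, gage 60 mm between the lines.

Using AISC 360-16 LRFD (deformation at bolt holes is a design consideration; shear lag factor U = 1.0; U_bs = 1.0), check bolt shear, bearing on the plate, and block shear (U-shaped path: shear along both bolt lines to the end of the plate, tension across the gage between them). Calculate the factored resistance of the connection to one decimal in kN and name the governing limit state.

Bolt shear: A_b = π(16)²/4 = 201.06 mm². φR_n = 0.75 × 579 × 201.06 × 8 × 1 = 698.5 kN.
Bearing (25 mm plate, F_u = 450 MPa): end bolts L_c = 38 − 18/2 = 29, R_n = min(1.2×29×25×450, 2.4×16×25×450) = 391.5 kN/bolt; interior L_c = 50 − 18 = 32, R_n = 432 kN/bolt. φR_n = 0.75 × (2×391.5 + 6×432) = 2531.3 kN.
Block shear: shear path 2×[38+3×50] = 2×188 mm, A_gv = 9400, A_nv = 2×(188 − 3.5×20)×25 = 5900 mm²; tension across gage: (60 − 1×20)×25 = 1000 mm². R_n = min(0.6×450×5900, 0.6×300×9400) + 1.0×450×1000 = min(1593, 1692) + 450 = 2043 kN. φR_n = 0.75 × 2043 = 1532.3 kN.
Governing: min(698.5, 2531.3, 1532.3) = 698.5 kN → bolt shear.

698.5 kN (bolt shear governs)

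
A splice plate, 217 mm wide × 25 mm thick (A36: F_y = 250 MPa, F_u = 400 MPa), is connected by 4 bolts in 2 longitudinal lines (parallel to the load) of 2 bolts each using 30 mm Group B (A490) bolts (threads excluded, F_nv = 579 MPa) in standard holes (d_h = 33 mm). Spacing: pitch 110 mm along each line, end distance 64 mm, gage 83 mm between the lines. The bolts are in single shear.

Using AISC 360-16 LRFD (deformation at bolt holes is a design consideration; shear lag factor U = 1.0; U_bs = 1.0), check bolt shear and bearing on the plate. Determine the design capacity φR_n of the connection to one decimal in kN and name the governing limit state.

1227.8 kN (bolt shear governs)

Bolt shear: A_b = π(30)²/4 = 706.86 mm². φR_n = 0.75 × 579 × 706.86 × 4 × 1 = 1227.8 kN.
Bearing (25 mm plate, F_u = 400 MPa): end bolts L_c = 64 − 33/2 = 47.5, R_n = min(1.2×47.5×25×400, 2.4×30×25×400) = 570 kN/bolt; interior L_c = 110 − 33 = 77, R_n = 720 kN/bolt. φR_n = 0.75 × (2×570 + 2×720) = 1935.0 kN.
Governing: min(1227.8, 1935.0) = 1227.8 kN → bolt shear.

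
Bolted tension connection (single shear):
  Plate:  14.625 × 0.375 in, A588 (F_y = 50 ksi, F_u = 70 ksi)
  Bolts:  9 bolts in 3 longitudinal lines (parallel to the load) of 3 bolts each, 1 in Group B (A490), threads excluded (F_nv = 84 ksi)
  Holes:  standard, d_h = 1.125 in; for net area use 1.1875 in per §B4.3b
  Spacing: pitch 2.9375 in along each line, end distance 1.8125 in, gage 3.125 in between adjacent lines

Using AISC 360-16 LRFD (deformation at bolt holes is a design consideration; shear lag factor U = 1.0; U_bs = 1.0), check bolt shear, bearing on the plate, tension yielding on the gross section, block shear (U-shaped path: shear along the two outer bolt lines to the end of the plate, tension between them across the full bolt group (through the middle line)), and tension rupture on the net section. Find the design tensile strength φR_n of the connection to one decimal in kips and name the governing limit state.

Bolt shear: A_b = π(1)²/4 = 0.7854 in². φR_n = 0.75 × 84 × 0.7854 × 9 × 1 = 445.3 kips.
Bearing (0.375 in plate, F_u = 70 ksi): end bolts L_c = 1.8125 − 1.125/2 = 1.25, R_n = min(1.2×1.25×0.375×70, 2.4×1×0.375×70) = 39.375 kips/bolt; interior L_c = 2.9375 − 1.125 = 1.8125, R_n = 57.094 kips/bolt. φR_n = 0.75 × (3×39.375 + 6×57.094) = 345.5 kips.
Tension yield (gross): A_g = 14.625×0.375 = 5.4844 in². φR_n = 0.90 × 50 × 5.4844 = 246.8 kips.
Block shear: shear path 2×[1.8125+2×2.9375] = 2×7.6875 in, A_gv = 5.7656, A_nv = 2×(7.6875 − 2.5×1.1875)×0.375 = 3.5391 in²; tension across gage: (6.25 − 2×1.1875)×0.375 = 1.4531 in². R_n = min(0.6×70×3.5391, 0.6×50×5.7656) + 1.0×70×1.4531 = min(148.64, 172.97) + 101.72 = 250.36 kips. φR_n = 0.75 × 250.36 = 187.8 kips.
Tension rupture (net): A_n = (14.625 − 3×1.1875)×0.375 = 4.1484 in² (U = 1.0, A_e = A_n). φR_n = 0.75 × 70 × 4.1484 = 217.8 kips.
Governing: min(445.3, 345.5, 246.8, 187.8, 217.8) = 187.8 kips → block shear.

187.8 kips (block shear governs)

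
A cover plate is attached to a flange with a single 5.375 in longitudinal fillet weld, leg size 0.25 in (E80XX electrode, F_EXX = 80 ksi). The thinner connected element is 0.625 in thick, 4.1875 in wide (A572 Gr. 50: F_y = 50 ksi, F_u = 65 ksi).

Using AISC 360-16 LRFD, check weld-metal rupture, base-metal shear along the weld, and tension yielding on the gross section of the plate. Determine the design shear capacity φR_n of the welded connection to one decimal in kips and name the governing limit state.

34.2 kips (weld metal governs)

Weld metal: throat = 0.707×0.25 = 0.17675 in, L = 5.375 in. φR_n = 0.75 × 0.6 × 80 × 0.17675 × 5.375 = 34.2 kips.
Base metal shear (0.625 in plate): yield φR_n = 1.0×0.6×50×0.625×5.375 = 100.8 kips; rupture φR_n = 0.75×0.6×65×0.625×5.375 = 98.3 kips; take 98.3 kips (rupture).
Tension yield (gross): A_g = 4.1875×0.625 = 2.6172 in². φR_n = 0.90 × 50 × 2.6172 = 117.8 kips.
Governing: min(34.2, 98.3, 117.8) = 34.2 kips → weld metal.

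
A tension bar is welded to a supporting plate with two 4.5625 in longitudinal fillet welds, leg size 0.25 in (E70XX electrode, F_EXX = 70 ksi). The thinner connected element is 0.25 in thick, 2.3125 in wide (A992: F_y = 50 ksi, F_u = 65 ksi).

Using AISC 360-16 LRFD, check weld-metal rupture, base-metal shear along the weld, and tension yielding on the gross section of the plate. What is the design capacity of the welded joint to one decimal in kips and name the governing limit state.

Weld metal: throat = 0.707×0.25 = 0.17675 in, L = 2×4.5625 = 9.125 in. φR_n = 0.75 × 0.6 × 70 × 0.17675 × 9.125 = 50.8 kips.
Base metal shear (0.25 in plate): yield φR_n = 1.0×0.6×50×0.25×9.125 = 68.4 kips; rupture φR_n = 0.75×0.6×65×0.25×9.125 = 66.7 kips; take 66.7 kips (rupture).
Tension yield (gross): A_g = 2.3125×0.25 = 0.57813 in². φR_n = 0.90 × 50 × 0.57813 = 26.0 kips.
Governing: min(50.8, 66.7, 26.0) = 26.0 kips → gross-section yield.

26.0 kips (gross-section yield governs)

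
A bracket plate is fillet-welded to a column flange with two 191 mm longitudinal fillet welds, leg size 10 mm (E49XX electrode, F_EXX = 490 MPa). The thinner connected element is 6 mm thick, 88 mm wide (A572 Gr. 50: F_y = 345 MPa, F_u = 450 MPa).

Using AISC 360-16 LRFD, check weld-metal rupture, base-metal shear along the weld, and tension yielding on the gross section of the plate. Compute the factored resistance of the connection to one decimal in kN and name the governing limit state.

Weld metal: throat = 0.707×10 = 7.07 mm, L = 2×191 = 382 mm. φR_n = 0.75 × 0.6 × 490 × 7.07 × 382 = 595.5 kN.
Base metal shear (6 mm plate): yield φR_n = 1.0×0.6×345×6×382 = 474.4 kN; rupture φR_n = 0.75×0.6×450×6×382 = 464.1 kN; take 464.1 kN (rupture).
Tension yield (gross): A_g = 88×6 = 528 mm². φR_n = 0.90 × 345 × 528 = 163.9 kN.
Governing: min(595.5, 464.1, 163.9) = 163.9 kN → gross-section yield.

163.9 kN (gross-section yield governs)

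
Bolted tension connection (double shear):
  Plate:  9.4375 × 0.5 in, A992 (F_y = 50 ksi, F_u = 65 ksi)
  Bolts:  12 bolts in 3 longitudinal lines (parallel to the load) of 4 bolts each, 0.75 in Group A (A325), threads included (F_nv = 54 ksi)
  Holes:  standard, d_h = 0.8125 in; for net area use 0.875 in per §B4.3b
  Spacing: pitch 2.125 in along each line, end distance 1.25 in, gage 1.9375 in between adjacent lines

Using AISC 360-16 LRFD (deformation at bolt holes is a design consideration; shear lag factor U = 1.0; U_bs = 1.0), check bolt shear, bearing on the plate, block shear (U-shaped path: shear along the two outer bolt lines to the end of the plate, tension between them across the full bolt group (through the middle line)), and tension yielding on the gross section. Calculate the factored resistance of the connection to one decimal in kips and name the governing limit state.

185.3 kips (block shear governs)

Bolt shear: A_b = π(0.75)²/4 = 0.44179 in². φR_n = 0.75 × 54 × 0.44179 × 12 × 2 = 429.4 kips.
Bearing (0.5 in plate, F_u = 65 ksi): end bolts L_c = 1.25 − 0.8125/2 = 0.84375, R_n = min(1.2×0.84375×0.5×65, 2.4×0.75×0.5×65) = 32.906 kips/bolt; interior L_c = 2.125 − 0.8125 = 1.3125, R_n = 51.188 kips/bolt. φR_n = 0.75 × (3×32.906 + 9×51.188) = 419.6 kips.
Block shear: shear path 2×[1.25+3×2.125] = 2×7.625 in, A_gv = 7.625, A_nv = 2×(7.625 − 3.5×0.875)×0.5 = 4.5625 in²; tension across gage: (3.875 − 2×0.875)×0.5 = 1.0625 in². R_n = min(0.6×65×4.5625, 0.6×50×7.625) + 1.0×65×1.0625 = min(177.94, 228.75) + 69.063 = 247 kips. φR_n = 0.75 × 247 = 185.3 kips.
Tension yield (gross): A_g = 9.4375×0.5 = 4.7188 in². φR_n = 0.90 × 50 × 4.7188 = 212.3 kips.
Governing: min(429.4, 419.6, 185.3, 212.3) = 185.3 kips → block shear.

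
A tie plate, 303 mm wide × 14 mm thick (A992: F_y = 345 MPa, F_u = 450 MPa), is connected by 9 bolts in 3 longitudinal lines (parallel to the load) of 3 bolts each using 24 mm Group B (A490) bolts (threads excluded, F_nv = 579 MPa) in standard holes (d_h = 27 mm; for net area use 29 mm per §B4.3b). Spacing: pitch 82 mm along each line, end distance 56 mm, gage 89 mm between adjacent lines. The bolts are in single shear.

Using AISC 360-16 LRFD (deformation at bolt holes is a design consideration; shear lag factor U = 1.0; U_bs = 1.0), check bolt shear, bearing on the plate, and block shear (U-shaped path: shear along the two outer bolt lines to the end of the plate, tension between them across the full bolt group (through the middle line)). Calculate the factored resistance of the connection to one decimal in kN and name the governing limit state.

Bolt shear: A_b = π(24)²/4 = 452.39 mm². φR_n = 0.75 × 579 × 452.39 × 9 × 1 = 1768.1 kN.
Bearing (14 mm plate, F_u = 450 MPa): end bolts L_c = 56 − 27/2 = 42.5, R_n = min(1.2×42.5×14×450, 2.4×24×14×450) = 321.3 kN/bolt; interior L_c = 82 − 27 = 55, R_n = 362.88 kN/bolt. φR_n = 0.75 × (3×321.3 + 6×362.88) = 2355.9 kN.
Block shear: shear path 2×[56+2×82] = 2×220 mm, A_gv = 6160, A_nv = 2×(220 − 2.5×29)×14 = 4130 mm²; tension across gage: (178 − 2×29)×14 = 1680 mm². R_n = min(0.6×450×4130, 0.6×345×6160) + 1.0×450×1680 = min(1115.1, 1275.1) + 756 = 1871.1 kN. φR_n = 0.75 × 1871.1 = 1403.3 kN.
Governing: min(1768.1, 2355.9, 1403.3) = 1403.3 kN → block shear.

1403.3 kN (block shear governs)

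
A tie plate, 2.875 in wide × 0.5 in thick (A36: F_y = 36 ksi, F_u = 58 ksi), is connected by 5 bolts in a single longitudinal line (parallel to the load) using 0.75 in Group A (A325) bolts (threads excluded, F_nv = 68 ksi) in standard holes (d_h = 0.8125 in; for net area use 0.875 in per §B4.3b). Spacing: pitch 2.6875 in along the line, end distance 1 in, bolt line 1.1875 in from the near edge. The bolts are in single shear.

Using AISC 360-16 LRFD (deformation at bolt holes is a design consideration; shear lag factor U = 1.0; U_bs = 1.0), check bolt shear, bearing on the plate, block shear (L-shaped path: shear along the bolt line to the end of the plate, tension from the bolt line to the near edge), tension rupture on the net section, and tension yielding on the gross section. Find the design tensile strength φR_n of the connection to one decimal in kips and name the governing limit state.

Bolt shear: A_b = π(0.75)²/4 = 0.44179 in². φR_n = 0.75 × 68 × 0.44179 × 5 × 1 = 112.7 kips.
Bearing (0.5 in plate, F_u = 58 ksi): end bolts L_c = 1 − 0.8125/2 = 0.59375, R_n = min(1.2×0.59375×0.5×58, 2.4×0.75×0.5×58) = 20.663 kips/bolt; interior L_c = 2.6875 − 0.8125 = 1.875, R_n = 52.2 kips/bolt. φR_n = 0.75 × (1×20.663 + 4×52.2) = 172.1 kips.
Block shear: shear path 1×[1+4×2.6875] = 1×11.75 in, A_gv = 5.875, A_nv = 1×(11.75 − 4.5×0.875)×0.5 = 3.9063 in²; tension to near edge: (1.1875 − 0.5×0.875)×0.5 = 0.375 in². R_n = min(0.6×58×3.9063, 0.6×36×5.875) + 1.0×58×0.375 = min(135.94, 126.9) + 21.75 = 148.65 kips. φR_n = 0.75 × 148.65 = 111.5 kips.
Tension rupture (net): A_n = (2.875 − 1×0.875)×0.5 = 1 in² (U = 1.0, A_e = A_n). φR_n = 0.75 × 58 × 1 = 43.5 kips.
Tension yield (gross): A_g = 2.875×0.5 = 1.4375 in². φR_n = 0.90 × 36 × 1.4375 = 46.6 kips.
Governing: min(112.7, 172.1, 111.5, 43.5, 46.6) = 43.5 kips → net-section rupture.

43.5 kips (net-section rupture governs)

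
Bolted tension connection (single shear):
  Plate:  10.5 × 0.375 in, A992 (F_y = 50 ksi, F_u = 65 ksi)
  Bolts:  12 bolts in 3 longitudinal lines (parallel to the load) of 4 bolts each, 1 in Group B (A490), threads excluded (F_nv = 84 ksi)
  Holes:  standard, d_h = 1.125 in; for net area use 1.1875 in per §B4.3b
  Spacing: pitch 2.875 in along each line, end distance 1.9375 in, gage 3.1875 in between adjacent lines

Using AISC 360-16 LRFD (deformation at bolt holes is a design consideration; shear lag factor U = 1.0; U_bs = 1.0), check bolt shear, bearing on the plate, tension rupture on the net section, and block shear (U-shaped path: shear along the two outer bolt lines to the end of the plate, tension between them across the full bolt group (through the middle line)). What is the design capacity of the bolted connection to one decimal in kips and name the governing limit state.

126.8 kips (net-section rupture governs)

Bolt shear: A_b = π(1)²/4 = 0.7854 in². φR_n = 0.75 × 84 × 0.7854 × 12 × 1 = 593.8 kips.
Bearing (0.375 in plate, F_u = 65 ksi): end bolts L_c = 1.9375 − 1.125/2 = 1.375, R_n = min(1.2×1.375×0.375×65, 2.4×1×0.375×65) = 40.219 kips/bolt; interior L_c = 2.875 − 1.125 = 1.75, R_n = 51.188 kips/bolt. φR_n = 0.75 × (3×40.219 + 9×51.188) = 436.0 kips.
Tension rupture (net): A_n = (10.5 − 3×1.1875)×0.375 = 2.6016 in² (U = 1.0, A_e = A_n). φR_n = 0.75 × 65 × 2.6016 = 126.8 kips.
Block shear: shear path 2×[1.9375+3×2.875] = 2×10.5625 in, A_gv = 7.9219, A_nv = 2×(10.5625 − 3.5×1.1875)×0.375 = 4.8047 in²; tension across gage: (6.375 − 2×1.1875)×0.375 = 1.5 in². R_n = min(0.6×65×4.8047, 0.6×50×7.9219) + 1.0×65×1.5 = min(187.38, 237.66) + 97.5 = 284.88 kips. φR_n = 0.75 × 284.88 = 213.7 kips.
Governing: min(593.8, 436.0, 126.8, 213.7) = 126.8 kips → net-section rupture.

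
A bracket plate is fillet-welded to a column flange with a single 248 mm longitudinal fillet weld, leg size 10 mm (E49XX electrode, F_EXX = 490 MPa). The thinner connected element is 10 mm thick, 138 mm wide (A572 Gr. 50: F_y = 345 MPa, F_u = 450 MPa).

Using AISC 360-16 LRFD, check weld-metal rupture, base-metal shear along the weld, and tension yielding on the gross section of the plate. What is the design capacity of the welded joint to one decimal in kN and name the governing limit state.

Weld metal: throat = 0.707×10 = 7.07 mm, L = 248 mm. φR_n = 0.75 × 0.6 × 490 × 7.07 × 248 = 386.6 kN.
Base metal shear (10 mm plate): yield φR_n = 1.0×0.6×345×10×248 = 513.4 kN; rupture φR_n = 0.75×0.6×450×10×248 = 502.2 kN; take 502.2 kN (rupture).
Tension yield (gross): A_g = 138×10 = 1380 mm². φR_n = 0.90 × 345 × 1380 = 428.5 kN.
Governing: min(386.6, 502.2, 428.5) = 386.6 kN → weld metal.

386.6 kN (weld metal governs)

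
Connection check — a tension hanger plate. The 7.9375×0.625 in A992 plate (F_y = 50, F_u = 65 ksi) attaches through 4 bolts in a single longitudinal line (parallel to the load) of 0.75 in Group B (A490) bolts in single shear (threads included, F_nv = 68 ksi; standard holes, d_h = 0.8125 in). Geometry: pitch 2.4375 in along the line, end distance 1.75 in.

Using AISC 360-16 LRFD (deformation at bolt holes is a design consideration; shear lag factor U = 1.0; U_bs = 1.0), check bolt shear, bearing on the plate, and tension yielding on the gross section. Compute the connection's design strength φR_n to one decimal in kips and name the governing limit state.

90.1 kips (bolt shear governs)

Bolt shear: A_b = π(0.75)²/4 = 0.44179 in². φR_n = 0.75 × 68 × 0.44179 × 4 × 1 = 90.1 kips.
Bearing (0.625 in plate, F_u = 65 ksi): end bolts L_c = 1.75 − 0.8125/2 = 1.34375, R_n = min(1.2×1.34375×0.625×65, 2.4×0.75×0.625×65) = 65.508 kips/bolt; interior L_c = 2.4375 − 0.8125 = 1.625, R_n = 73.125 kips/bolt. φR_n = 0.75 × (1×65.508 + 3×73.125) = 213.7 kips.
Tension yield (gross): A_g = 7.9375×0.625 = 4.9609 in². φR_n = 0.90 × 50 × 4.9609 = 223.2 kips.
Governing: min(90.1, 213.7, 223.2) = 90.1 kips → bolt shear.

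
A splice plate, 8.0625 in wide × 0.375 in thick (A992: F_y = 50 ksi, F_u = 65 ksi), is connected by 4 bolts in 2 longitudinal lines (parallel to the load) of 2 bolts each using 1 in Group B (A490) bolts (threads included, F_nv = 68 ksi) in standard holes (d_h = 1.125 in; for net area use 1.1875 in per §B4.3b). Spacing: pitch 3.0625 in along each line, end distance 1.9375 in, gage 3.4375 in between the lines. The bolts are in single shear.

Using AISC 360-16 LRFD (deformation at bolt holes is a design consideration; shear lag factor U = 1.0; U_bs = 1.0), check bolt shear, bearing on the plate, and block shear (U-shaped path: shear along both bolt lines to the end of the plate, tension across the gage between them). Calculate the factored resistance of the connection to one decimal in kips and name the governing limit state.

111.7 kips (block shear governs)

Bolt shear: A_b = π(1)²/4 = 0.7854 in². φR_n = 0.75 × 68 × 0.7854 × 4 × 1 = 160.2 kips.
Bearing (0.375 in plate, F_u = 65 ksi): end bolts L_c = 1.9375 − 1.125/2 = 1.375, R_n = min(1.2×1.375×0.375×65, 2.4×1×0.375×65) = 40.219 kips/bolt; interior L_c = 3.0625 − 1.125 = 1.9375, R_n = 56.672 kips/bolt. φR_n = 0.75 × (2×40.219 + 2×56.672) = 145.3 kips.
Block shear: shear path 2×[1.9375+1×3.0625] = 2×5 in, A_gv = 3.75, A_nv = 2×(5 − 1.5×1.1875)×0.375 = 2.4141 in²; tension across gage: (3.4375 − 1×1.1875)×0.375 = 0.84375 in². R_n = min(0.6×65×2.4141, 0.6×50×3.75) + 1.0×65×0.84375 = min(94.15, 112.5) + 54.844 = 148.99 kips. φR_n = 0.75 × 148.99 = 111.7 kips.
Governing: min(160.2, 145.3, 111.7) = 111.7 kips → block shear.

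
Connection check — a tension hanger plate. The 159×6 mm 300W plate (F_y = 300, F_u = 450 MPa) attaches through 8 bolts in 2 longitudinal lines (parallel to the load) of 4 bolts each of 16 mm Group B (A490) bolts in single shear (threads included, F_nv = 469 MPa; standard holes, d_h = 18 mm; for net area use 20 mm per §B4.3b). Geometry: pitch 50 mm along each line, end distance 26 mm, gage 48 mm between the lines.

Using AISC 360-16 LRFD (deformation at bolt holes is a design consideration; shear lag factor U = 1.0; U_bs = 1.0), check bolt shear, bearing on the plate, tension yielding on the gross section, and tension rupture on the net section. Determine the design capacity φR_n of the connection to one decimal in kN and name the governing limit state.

241.0 kN (net-section rupture governs)

Bolt shear: A_b = π(16)²/4 = 201.06 mm². φR_n = 0.75 × 469 × 201.06 × 8 × 1 = 565.8 kN.
Bearing (6 mm plate, F_u = 450 MPa): end bolts L_c = 26 − 18/2 = 17, R_n = min(1.2×17×6×450, 2.4×16×6×450) = 55.08 kN/bolt; interior L_c = 50 − 18 = 32, R_n = 103.68 kN/bolt. φR_n = 0.75 × (2×55.08 + 6×103.68) = 549.2 kN.
Tension yield (gross): A_g = 159×6 = 954 mm². φR_n = 0.90 × 300 × 954 = 257.6 kN.
Tension rupture (net): A_n = (159 − 2×20)×6 = 714 mm² (U = 1.0, A_e = A_n). φR_n = 0.75 × 450 × 714 = 241.0 kN.
Governing: min(565.8, 549.2, 257.6, 241.0) = 241.0 kN → net-section rupture.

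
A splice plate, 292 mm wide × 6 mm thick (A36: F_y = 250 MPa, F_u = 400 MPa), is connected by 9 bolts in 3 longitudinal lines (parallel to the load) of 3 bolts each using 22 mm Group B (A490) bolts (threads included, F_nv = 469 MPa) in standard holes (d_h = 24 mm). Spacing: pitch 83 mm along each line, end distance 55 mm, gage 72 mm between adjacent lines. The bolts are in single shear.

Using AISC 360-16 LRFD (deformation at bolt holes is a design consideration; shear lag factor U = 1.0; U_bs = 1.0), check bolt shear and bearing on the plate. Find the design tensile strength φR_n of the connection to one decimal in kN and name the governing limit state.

848.9 kN (bearing governs)

Bolt shear: A_b = π(22)²/4 = 380.13 mm². φR_n = 0.75 × 469 × 380.13 × 9 × 1 = 1203.4 kN.
Bearing (6 mm plate, F_u = 400 MPa): end bolts L_c = 55 − 24/2 = 43, R_n = min(1.2×43×6×400, 2.4×22×6×400) = 123.84 kN/bolt; interior L_c = 83 − 24 = 59, R_n = 126.72 kN/bolt. φR_n = 0.75 × (3×123.84 + 6×126.72) = 848.9 kN.
Governing: min(1203.4, 848.9) = 848.9 kN → bearing.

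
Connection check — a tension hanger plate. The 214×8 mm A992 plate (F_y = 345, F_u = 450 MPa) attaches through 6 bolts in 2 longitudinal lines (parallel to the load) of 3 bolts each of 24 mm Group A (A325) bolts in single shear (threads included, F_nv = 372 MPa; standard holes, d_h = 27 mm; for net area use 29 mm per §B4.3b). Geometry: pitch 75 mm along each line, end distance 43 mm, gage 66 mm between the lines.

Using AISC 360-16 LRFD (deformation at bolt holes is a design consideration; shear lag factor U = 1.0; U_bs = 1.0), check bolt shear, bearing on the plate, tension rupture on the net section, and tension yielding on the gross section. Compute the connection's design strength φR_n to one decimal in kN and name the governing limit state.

Bolt shear: A_b = π(24)²/4 = 452.39 mm². φR_n = 0.75 × 372 × 452.39 × 6 × 1 = 757.3 kN.
Bearing (8 mm plate, F_u = 450 MPa): end bolts L_c = 43 − 27/2 = 29.5, R_n = min(1.2×29.5×8×450, 2.4×24×8×450) = 127.44 kN/bolt; interior L_c = 75 − 27 = 48, R_n = 207.36 kN/bolt. φR_n = 0.75 × (2×127.44 + 4×207.36) = 813.2 kN.
Tension rupture (net): A_n = (214 − 2×29)×8 = 1248 mm² (U = 1.0, A_e = A_n). φR_n = 0.75 × 450 × 1248 = 421.2 kN.
Tension yield (gross): A_g = 214×8 = 1712 mm². φR_n = 0.90 × 345 × 1712 = 531.6 kN.
Governing: min(757.3, 813.2, 421.2, 531.6) = 421.2 kN → net-section rupture.

421.2 kN (net-section rupture governs)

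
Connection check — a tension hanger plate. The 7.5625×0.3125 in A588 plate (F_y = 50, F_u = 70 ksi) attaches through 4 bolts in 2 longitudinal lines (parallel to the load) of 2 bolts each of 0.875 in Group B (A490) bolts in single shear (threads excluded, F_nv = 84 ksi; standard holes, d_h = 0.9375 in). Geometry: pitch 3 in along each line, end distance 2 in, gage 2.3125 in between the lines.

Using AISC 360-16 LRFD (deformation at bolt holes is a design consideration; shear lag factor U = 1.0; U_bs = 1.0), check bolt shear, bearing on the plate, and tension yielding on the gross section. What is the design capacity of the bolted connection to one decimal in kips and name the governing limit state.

106.3 kips (gross-section yield governs)

Bolt shear: A_b = π(0.875)²/4 = 0.60132 in². φR_n = 0.75 × 84 × 0.60132 × 4 × 1 = 151.5 kips.
Bearing (0.3125 in plate, F_u = 70 ksi): end bolts L_c = 2 − 0.9375/2 = 1.53125, R_n = min(1.2×1.53125×0.3125×70, 2.4×0.875×0.3125×70) = 40.195 kips/bolt; interior L_c = 3 − 0.9375 = 2.0625, R_n = 45.938 kips/bolt. φR_n = 0.75 × (2×40.195 + 2×45.938) = 129.2 kips.
Tension yield (gross): A_g = 7.5625×0.3125 = 2.3633 in². φR_n = 0.90 × 50 × 2.3633 = 106.3 kips.
Governing: min(151.5, 129.2, 106.3) = 106.3 kips → gross-section yield.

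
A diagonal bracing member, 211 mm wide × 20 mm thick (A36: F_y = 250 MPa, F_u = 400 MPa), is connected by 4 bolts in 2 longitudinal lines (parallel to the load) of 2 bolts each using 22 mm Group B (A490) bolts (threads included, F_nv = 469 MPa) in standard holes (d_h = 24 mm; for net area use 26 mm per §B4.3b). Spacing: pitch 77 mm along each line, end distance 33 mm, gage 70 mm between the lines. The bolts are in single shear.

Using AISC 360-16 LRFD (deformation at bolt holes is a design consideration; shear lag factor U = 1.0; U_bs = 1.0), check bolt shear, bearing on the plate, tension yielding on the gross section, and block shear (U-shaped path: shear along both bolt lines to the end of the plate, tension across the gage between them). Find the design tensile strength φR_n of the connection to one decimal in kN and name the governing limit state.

Bolt shear: A_b = π(22)²/4 = 380.13 mm². φR_n = 0.75 × 469 × 380.13 × 4 × 1 = 534.8 kN.
Bearing (20 mm plate, F_u = 400 MPa): end bolts L_c = 33 − 24/2 = 21, R_n = min(1.2×21×20×400, 2.4×22×20×400) = 201.6 kN/bolt; interior L_c = 77 − 24 = 53, R_n = 422.4 kN/bolt. φR_n = 0.75 × (2×201.6 + 2×422.4) = 936.0 kN.
Tension yield (gross): A_g = 211×20 = 4220 mm². φR_n = 0.90 × 250 × 4220 = 949.5 kN.
Block shear: shear path 2×[33+1×77] = 2×110 mm, A_gv = 4400, A_nv = 2×(110 − 1.5×26)×20 = 2840 mm²; tension across gage: (70 − 1×26)×20 = 880 mm². R_n = min(0.6×400×2840, 0.6×250×4400) + 1.0×400×880 = min(681.6, 660) + 352 = 1012 kN. φR_n = 0.75 × 1012 = 759.0 kN.
Governing: min(534.8, 936.0, 949.5, 759.0) = 534.8 kN → bolt shear.

534.8 kN (bolt shear governs)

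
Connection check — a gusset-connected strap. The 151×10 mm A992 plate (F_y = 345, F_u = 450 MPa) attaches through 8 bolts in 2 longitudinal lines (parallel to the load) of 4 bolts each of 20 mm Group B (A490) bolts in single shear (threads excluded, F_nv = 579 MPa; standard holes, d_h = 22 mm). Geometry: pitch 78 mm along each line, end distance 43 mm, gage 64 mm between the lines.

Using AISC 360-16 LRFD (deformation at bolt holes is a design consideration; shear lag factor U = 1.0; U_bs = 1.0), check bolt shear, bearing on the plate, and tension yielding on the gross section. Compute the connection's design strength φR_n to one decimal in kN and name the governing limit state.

Bolt shear: A_b = π(20)²/4 = 314.16 mm². φR_n = 0.75 × 579 × 314.16 × 8 × 1 = 1091.4 kN.
Bearing (10 mm plate, F_u = 450 MPa): end bolts L_c = 43 − 22/2 = 32, R_n = min(1.2×32×10×450, 2.4×20×10×450) = 172.8 kN/bolt; interior L_c = 78 − 22 = 56, R_n = 216 kN/bolt. φR_n = 0.75 × (2×172.8 + 6×216) = 1231.2 kN.
Tension yield (gross): A_g = 151×10 = 1510 mm². φR_n = 0.90 × 345 × 1510 = 468.9 kN.
Governing: min(1091.4, 1231.2, 468.9) = 468.9 kN → gross-section yield.

468.9 kN (gross-section yield governs)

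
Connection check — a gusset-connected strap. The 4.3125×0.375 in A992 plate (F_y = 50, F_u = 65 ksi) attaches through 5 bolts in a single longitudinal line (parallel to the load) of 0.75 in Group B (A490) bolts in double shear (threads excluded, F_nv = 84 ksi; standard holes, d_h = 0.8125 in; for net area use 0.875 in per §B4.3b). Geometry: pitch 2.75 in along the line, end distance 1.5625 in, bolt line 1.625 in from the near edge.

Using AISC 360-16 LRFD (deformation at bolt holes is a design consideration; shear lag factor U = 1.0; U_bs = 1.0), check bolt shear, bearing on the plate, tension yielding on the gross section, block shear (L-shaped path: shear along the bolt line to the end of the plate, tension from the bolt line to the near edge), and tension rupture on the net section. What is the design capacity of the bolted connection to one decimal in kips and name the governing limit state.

Bolt shear: A_b = π(0.75)²/4 = 0.44179 in². φR_n = 0.75 × 84 × 0.44179 × 5 × 2 = 278.3 kips.
Bearing (0.375 in plate, F_u = 65 ksi): end bolts L_c = 1.5625 − 0.8125/2 = 1.15625, R_n = min(1.2×1.15625×0.375×65, 2.4×0.75×0.375×65) = 33.82 kips/bolt; interior L_c = 2.75 − 0.8125 = 1.9375, R_n = 43.875 kips/bolt. φR_n = 0.75 × (1×33.82 + 4×43.875) = 157.0 kips.
Tension yield (gross): A_g = 4.3125×0.375 = 1.6172 in². φR_n = 0.90 × 50 × 1.6172 = 72.8 kips.
Block shear: shear path 1×[1.5625+4×2.75] = 1×12.5625 in, A_gv = 4.7109, A_nv = 1×(12.5625 − 4.5×0.875)×0.375 = 3.2344 in²; tension to near edge: (1.625 − 0.5×0.875)×0.375 = 0.44531 in². R_n = min(0.6×65×3.2344, 0.6×50×4.7109) + 1.0×65×0.44531 = min(126.14, 141.33) + 28.945 = 155.09 kips. φR_n = 0.75 × 155.09 = 116.3 kips.
Tension rupture (net): A_n = (4.3125 − 1×0.875)×0.375 = 1.2891 in² (U = 1.0, A_e = A_n). φR_n = 0.75 × 65 × 1.2891 = 62.8 kips.
Governing: min(278.3, 157.0, 72.8, 116.3, 62.8) = 62.8 kips → net-section rupture.

62.8 kips (net-section rupture governs)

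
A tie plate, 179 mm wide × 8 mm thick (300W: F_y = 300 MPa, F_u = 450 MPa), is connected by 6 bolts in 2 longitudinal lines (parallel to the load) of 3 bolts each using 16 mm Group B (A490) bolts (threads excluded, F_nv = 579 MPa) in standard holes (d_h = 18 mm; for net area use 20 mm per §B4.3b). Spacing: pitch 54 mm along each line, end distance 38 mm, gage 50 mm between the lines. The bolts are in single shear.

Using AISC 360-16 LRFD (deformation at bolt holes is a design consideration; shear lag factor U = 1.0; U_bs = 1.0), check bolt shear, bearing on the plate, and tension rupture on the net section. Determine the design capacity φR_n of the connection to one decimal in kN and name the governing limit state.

Bolt shear: A_b = π(16)²/4 = 201.06 mm². φR_n = 0.75 × 579 × 201.06 × 6 × 1 = 523.9 kN.
Bearing (8 mm plate, F_u = 450 MPa): end bolts L_c = 38 − 18/2 = 29, R_n = min(1.2×29×8×450, 2.4×16×8×450) = 125.28 kN/bolt; interior L_c = 54 − 18 = 36, R_n = 138.24 kN/bolt. φR_n = 0.75 × (2×125.28 + 4×138.24) = 602.6 kN.
Tension rupture (net): A_n = (179 − 2×20)×8 = 1112 mm² (U = 1.0, A_e = A_n). φR_n = 0.75 × 450 × 1112 = 375.3 kN.
Governing: min(523.9, 602.6, 375.3) = 375.3 kN → net-section rupture.

375.3 kN (net-section rupture governs)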